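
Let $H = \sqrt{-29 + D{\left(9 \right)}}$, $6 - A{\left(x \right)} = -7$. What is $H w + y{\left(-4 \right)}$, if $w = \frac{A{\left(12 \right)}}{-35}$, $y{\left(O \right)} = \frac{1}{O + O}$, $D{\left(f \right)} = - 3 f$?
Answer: $- \frac{1}{8} - \frac{26 i \sqrt{14}}{35} \approx -0.125 - 2.7795 i$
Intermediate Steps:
$y{\left(O \right)} = \frac{1}{2 O}$
$A{\left(x \right)} = 13$ ($A{\left(x \right)} = 6 - -7 = 6 + 7 = 13$)
$H = 2 i \sqrt{14}$ ($H = \sqrt{-29 - 27} = \sqrt{-56} = 2 i \sqrt{14} \approx 7.4833 i$)
$w = - \frac{13}{35}$ ($w = \frac{13}{-35} = 13 \left(- \frac{1}{35}\right) = - \frac{13}{35} \approx -0.37143$)
$H w + y{\left(-4 \right)} = 2 i \sqrt{14} \left(- \frac{13}{35}\right) + \frac{1}{2 \left(-4\right)} = - \frac{26 i \sqrt{14}}{35} + \frac{1}{2} \left(- \frac{1}{4}\right) = - \frac{26 i \sqrt{14}}{35} - \frac{1}{8} = - \frac{1}{8} - \frac{26 i \sqrt{14}}{35}$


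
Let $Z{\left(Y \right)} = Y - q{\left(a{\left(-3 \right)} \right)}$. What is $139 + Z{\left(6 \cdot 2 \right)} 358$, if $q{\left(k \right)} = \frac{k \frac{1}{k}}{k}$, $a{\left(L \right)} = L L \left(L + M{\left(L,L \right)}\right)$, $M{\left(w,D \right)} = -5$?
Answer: $\frac{159839}{36} \approx 4440.0$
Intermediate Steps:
$a{\left(L \right)} = L^{2} \left(-5 + L\right)$ ($a{\left(L \right)} = L L \left(L - 5\right) = L^{2} \left(-5 + L\right)$)
$q{\left(k \right)} = \frac{1}{k}$ ($q{\left(k \right)} = 1 \frac{1}{k} = \frac{1}{k}$)
$Z{\left(Y \right)} = \frac{1}{72} + Y$ ($Z{\left(Y \right)} = Y - \frac{1}{\left(-3\right)^{2} \left(-5 - 3\right)} = Y - \frac{1}{9 \left(-8\right)} = Y - \frac{1}{-72} = Y - - \frac{1}{72} = Y + \frac{1}{72} = \frac{1}{72} + Y$)
$139 + Z{\left(6 \cdot 2 \right)} 358 = 139 + \left(\frac{1}{72} + 6 \cdot 2\right) 358 = 139 + \left(\frac{1}{72} + 12\right) 358 = 139 + \frac{865}{72} \cdot 358 = 139 + \frac{154835}{36} = \frac{159839}{36}$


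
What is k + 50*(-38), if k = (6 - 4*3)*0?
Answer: -1900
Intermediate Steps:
k = 0 (k = (6 - 12)*0 = -6*0 = 0)
k + 50*(-38) = 0 + 50*(-38) = 0 - 1900 = -1900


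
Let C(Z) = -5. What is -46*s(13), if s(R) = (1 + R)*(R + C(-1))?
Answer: -5152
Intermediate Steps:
s(R) = (1 + R)*(-5 + R) (s(R) = (1 + R)*(R - 5) = (1 + R)*(-5 + R))
-46*s(13) = -46*(-5 + 13² - 4*13) = -46*(-5 + 169 - 52) = -46*112 = -5152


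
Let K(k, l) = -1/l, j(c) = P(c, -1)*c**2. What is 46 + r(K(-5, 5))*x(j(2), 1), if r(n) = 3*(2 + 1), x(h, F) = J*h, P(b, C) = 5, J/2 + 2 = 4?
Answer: 766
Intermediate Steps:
J = 4 (J = -4 + 2*4 = -4 + 8 = 4)
j(c) = 5*c**2
x(h, F) = 4*h
r(n) = 9 (r(n) = 3*3 = 9)
46 + r(K(-5, 5))*x(j(2), 1) = 46 + 9*(4*(5*2**2)) = 46 + 9*(4*(5*4)) = 46 + 9*(4*20) = 46 + 9*80 = 46 + 720 = 766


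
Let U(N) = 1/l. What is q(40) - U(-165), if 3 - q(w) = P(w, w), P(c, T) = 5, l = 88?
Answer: -177/88 ≈ -2.0114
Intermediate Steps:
U(N) = 1/88
q(w) = -2 (q(w) = 3 - 1*5 = 3 - 5 = -2)
q(40) - U(-165) = -2 - 1*1/88 = -2 - 1/88 = -177/88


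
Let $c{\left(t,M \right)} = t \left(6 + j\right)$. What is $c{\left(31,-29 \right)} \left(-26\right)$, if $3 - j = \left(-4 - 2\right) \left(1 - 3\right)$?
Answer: $2418$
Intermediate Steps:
$j = -9$ ($j = 3 - \left(-4 - 2\right) \left(1 - 3\right) = 3 - - 6 \left(1 - 3\right) = 3 - \left(-6\right) \left(-2\right) = 3 - 12 = -9$)
$c{\left(t,M \right)} = - 3 t$ ($c{\left(t,M \right)} = t \left(6 - 9\right) = t \left(-3\right) = - 3 t$)
$c{\left(31,-29 \right)} \left(-26\right) = \left(-3\right) 31 \left(-26\right) = \left(-93\right) \left(-26\right) = 2418$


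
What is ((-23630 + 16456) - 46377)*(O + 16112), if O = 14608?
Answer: -1645086720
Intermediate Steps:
((-23630 + 16456) - 46377)*(O + 16112) = ((-23630 + 16456) - 46377)*(14608 + 16112) = (-7174 - 46377)*30720 = -53551*30720 = -1645086720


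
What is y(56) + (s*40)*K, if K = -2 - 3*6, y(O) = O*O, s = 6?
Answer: -1664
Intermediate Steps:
y(O) = O**2
K = -20 (K = -2 - 18 = -20)
y(56) + (s*40)*K = 56**2 + (6*40)*(-20) = 3136 + 240*(-20) = 3136 - 4800 = -1664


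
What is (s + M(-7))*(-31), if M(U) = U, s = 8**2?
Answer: -1767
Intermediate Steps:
s = 64
(s + M(-7))*(-31) = (64 - 7)*(-31) = 57*(-31) = -1767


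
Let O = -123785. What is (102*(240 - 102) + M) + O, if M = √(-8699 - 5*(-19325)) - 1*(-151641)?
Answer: 41932 + √87926 ≈ 42229.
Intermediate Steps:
M = 151641 + √87926 (M = √(-8699 + 96625) + 151641 = √87926 + 151641 = 151641 + √87926 ≈ 1.5194e+5)
(102*(240 - 102) + M) + O = (102*(240 - 102) + (151641 + √87926)) - 123785 = (102*138 + (151641 + √87926)) - 123785 = (14076 + (151641 + √87926)) - 123785 = (165717 + √87926) - 123785 = 41932 + √87926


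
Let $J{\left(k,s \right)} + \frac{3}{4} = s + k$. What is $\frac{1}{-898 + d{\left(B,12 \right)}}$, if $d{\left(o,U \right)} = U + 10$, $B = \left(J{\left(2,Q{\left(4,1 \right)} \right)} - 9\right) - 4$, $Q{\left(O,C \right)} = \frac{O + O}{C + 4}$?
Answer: $- \frac{1}{876} \approx -0.0011416$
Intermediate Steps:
$Q{\left(O,C \right)} = \frac{2 O}{4 + C}$
$J{\left(k,s \right)} = - \frac{3}{4} + k + s$ ($J{\left(k,s \right)} = - \frac{3}{4} + \left(s + k\right) = - \frac{3}{4} + \left(k + s\right) = - \frac{3}{4} + k + s$)
$B = - \frac{203}{20}$ ($B = \left(\left(- \frac{3}{4} + 2 + 2 \cdot 4 \frac{1}{4 + 1}\right) - 9\right) - 4 = \left(\left(- \frac{3}{4} + 2 + 2 \cdot 4 \cdot \frac{1}{5}\right) - 9\right) - 4 = \left(\left(- \frac{3}{4} + 2 + \frac{8}{5}\right) - 9\right) - 4 = \left(\frac{57}{20} - 9\right) - 4 = - \frac{123}{20} - 4 = - \frac{203}{20} \approx -10.15$)
$d{\left(o,U \right)} = 10 + U$
$\frac{1}{-898 + d{\left(B,12 \right)}} = \frac{1}{-898 + \left(10 + 12\right)} = \frac{1}{-898 + 22} = \frac{1}{-876} = - \frac{1}{876}$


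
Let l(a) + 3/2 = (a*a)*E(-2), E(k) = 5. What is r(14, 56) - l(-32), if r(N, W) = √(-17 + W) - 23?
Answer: -10283/2 + √39 ≈ -5135.3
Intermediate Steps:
r(N, W) = -23 + √(-17 + W)
l(a) = -3/2 + 5*a² (l(a) = -3/2 + (a*a)*5 = -3/2 + a²*5 = -3/2 + 5*a²)
r(14, 56) - l(-32) = (-23 + √(-17 + 56)) - (-3/2 + 5*(-32)²) = (-23 + √39) - (-3/2 + 5*1024) = (-23 + √39) - (-3/2 + 5120) = (-23 + √39) - 1*10237/2 = (-23 + √39) - 10237/2 = -10283/2 + √39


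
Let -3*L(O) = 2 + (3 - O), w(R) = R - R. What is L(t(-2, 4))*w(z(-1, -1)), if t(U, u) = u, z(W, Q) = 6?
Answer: 0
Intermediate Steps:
w(R) = 0
L(O) = -5/3 + O/3 (L(O) = -(2 + (3 - O))/3 = -(5 - O)/3 = -5/3 + O/3)
L(t(-2, 4))*w(z(-1, -1)) = (-5/3 + (⅓)*4)*0 = (-5/3 + 4/3)*0 = -⅓*0 = 0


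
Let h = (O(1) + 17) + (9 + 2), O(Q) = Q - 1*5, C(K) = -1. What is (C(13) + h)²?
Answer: 529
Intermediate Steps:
O(Q) = -5 + Q (O(Q) = Q - 5 = -5 + Q)
h = 24 (h = ((-5 + 1) + 17) + (9 + 2) = (-4 + 17) + 11 = 13 + 11 = 24)
(C(13) + h)² = (-1 + 24)² = 23² = 529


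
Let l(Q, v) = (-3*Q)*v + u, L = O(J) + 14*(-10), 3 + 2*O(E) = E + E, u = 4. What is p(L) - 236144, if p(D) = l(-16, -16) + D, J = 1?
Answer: -474097/2 ≈ -2.3705e+5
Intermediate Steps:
O(E) = -3/2 + E (O(E) = -3/2 + (E + E)/2 = -3/2 + (2*E)/2 = -3/2 + E)
L = -281/2 (L = (-3/2 + 1) + 14*(-10) = -½ - 140 = -281/2 ≈ -140.50)
l(Q, v) = 4 - 3*Q*v (l(Q, v) = (-3*Q)*v + 4 = -3*Q*v + 4 = 4 - 3*Q*v)
p(D) = -764 + D (p(D) = (4 - 3*(-16)*(-16)) + D = (4 - 768) + D = -764 + D)
p(L) - 236144 = (-764 - 281/2) - 236144 = -1809/2 - 236144 = -474097/2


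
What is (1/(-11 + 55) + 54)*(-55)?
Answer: -11885/4 ≈ -2971.3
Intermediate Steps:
(1/(-11 + 55) + 54)*(-55) = (1/44 + 54)*(-55) = (2377/44)*(-55) = -11885/4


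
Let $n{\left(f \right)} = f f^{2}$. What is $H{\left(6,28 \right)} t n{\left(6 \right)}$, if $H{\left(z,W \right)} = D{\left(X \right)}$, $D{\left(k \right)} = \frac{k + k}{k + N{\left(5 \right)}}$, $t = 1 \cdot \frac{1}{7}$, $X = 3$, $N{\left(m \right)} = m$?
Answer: $\frac{162}{7} \approx 23.143$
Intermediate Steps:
$n{\left(f \right)} = f^{3}$
$t = \frac{1}{7}$ ($t = 1 \cdot \frac{1}{7} = \frac{1}{7} \approx 0.14286$)
$D{\left(k \right)} = \frac{2 k}{5 + k}$ ($D{\left(k \right)} = \frac{k + k}{k + 5} = \frac{2 k}{5 + k}$)
$H{\left(z,W \right)} = \frac{3}{4}$ ($H{\left(z,W \right)} = 2 \cdot 3 \frac{1}{5 + 3} = 2 \cdot 3 \cdot \frac{1}{8} = \frac{3}{4}$)
$H{\left(6,28 \right)} t n{\left(6 \right)} = \frac{3 \frac{6^{3}}{7}}{4} = \frac{3 \cdot \frac{1}{7} \cdot 216}{4} = \frac{3}{4} \cdot \frac{216}{7} = \frac{162}{7}$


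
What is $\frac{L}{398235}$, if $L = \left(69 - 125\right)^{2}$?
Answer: $\frac{3136}{398235} \approx 0.0078747$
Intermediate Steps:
$L = 3136$ ($L = \left(-56\right)^{2} = 3136$)
$\frac{L}{398235} = \frac{3136}{398235}$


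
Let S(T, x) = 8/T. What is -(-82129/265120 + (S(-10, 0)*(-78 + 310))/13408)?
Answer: 35949747/111085280 ≈ 0.32362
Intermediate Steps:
-(-82129/265120 + (S(-10, 0)*(-78 + 310))/13408) = -(-82129/265120 + ((8/(-10))*(-78 + 310))/13408) = -(-82129*1/265120 + ((8*(-⅒))*232)*(1/13408)) = -(-82129/265120 - ⅘*232*(1/13408)) = -(-82129/265120 - 928/5*1/13408) = -(-82129/265120 - 29/2095) = -1*(-35949747/111085280) = 35949747/111085280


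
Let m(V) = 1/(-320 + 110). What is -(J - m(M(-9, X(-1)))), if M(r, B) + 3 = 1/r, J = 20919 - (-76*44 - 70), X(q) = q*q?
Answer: -5109931/210 ≈ -24333.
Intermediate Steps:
X(q) = q**2
J = 24333 (J = 20919 - (-3344 - 70) = 20919 - 1*(-3414) = 20919 + 3414 = 24333)
M(r, B) = -3 + 1/r
m(V) = -1/210 (m(V) = 1/(-210) = -1/210)
-(J - m(M(-9, X(-1)))) = -(24333 - 1*(-1/210)) = -(24333 + 1/210) = -1*5109931/210 = -5109931/210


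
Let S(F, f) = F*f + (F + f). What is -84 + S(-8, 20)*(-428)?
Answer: 63260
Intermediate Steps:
S(F, f) = F + f + F*f
-84 + S(-8, 20)*(-428) = -84 + (-8 + 20 - 8*20)*(-428) = -84 + (-8 + 20 - 160)*(-428) = -84 - 148*(-428) = -84 + 63344 = 63260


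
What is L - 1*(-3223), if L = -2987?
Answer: 236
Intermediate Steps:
L - 1*(-3223) = -2987 - 1*(-3223) = -2987 + 3223 = 236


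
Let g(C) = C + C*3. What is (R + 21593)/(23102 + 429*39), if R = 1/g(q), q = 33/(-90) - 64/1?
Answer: 83392151/153835046 ≈ 0.54209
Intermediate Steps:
q = -1931/30 (q = 33*(-1/90) - 64*1 = -11/30 - 64 = -1931/30 ≈ -64.367)
g(C) = 4*C (g(C) = C + 3*C = 4*C)
R = -15/3862 (R = 1/(4*(-1931/30)) = 1/(-3862/15) = -15/3862 ≈ -0.0038840)
(R + 21593)/(23102 + 429*39) = (-15/3862 + 21593)/(23102 + 429*39) = 83392151/(3862*(23102 + 16731)) = (83392151/3862)/39833 = (83392151/3862)*(1/39833) = 83392151/153835046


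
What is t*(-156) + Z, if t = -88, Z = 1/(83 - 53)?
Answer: 411841/30 ≈ 13728.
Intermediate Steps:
Z = 1/30 ≈ 0.033333
t*(-156) + Z = -88*(-156) + 1/30 = 13728 + 1/30 = 411841/30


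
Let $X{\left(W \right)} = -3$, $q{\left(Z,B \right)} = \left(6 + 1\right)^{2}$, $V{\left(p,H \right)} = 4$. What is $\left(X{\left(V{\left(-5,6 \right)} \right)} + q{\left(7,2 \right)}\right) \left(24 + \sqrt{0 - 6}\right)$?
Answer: $1104 + 46 i \sqrt{6} \approx 1104.0 + 112.68 i$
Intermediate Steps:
$q{\left(Z,B \right)} = 49$ ($q{\left(Z,B \right)} = 7^{2} = 49$)
$\left(X{\left(V{\left(-5,6 \right)} \right)} + q{\left(7,2 \right)}\right) \left(24 + \sqrt{0 - 6}\right) = \left(-3 + 49\right) \left(24 + \sqrt{0 - 6}\right) = 46 \left(24 + \sqrt{-6}\right) = 46 \left(24 + i \sqrt{6}\right) = 1104 + 46 i \sqrt{6}$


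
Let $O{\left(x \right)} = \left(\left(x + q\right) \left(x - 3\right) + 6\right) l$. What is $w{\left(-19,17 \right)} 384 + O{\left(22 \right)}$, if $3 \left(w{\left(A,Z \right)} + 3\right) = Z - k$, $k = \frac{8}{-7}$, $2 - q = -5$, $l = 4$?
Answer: $\frac{23788}{7} \approx 3398.3$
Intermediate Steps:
$q = 7$ ($q = 2 - -5 = 2 + 5 = 7$)
$k = - \frac{8}{7}$ ($k = 8 \left(- \frac{1}{7}\right) = - \frac{8}{7} \approx -1.1429$)
$O{\left(x \right)} = 24 + 4 \left(-3 + x\right) \left(7 + x\right)$ ($O{\left(x \right)} = \left(\left(x + 7\right) \left(x - 3\right) + 6\right) 4 = \left(\left(7 + x\right) \left(-3 + x\right) + 6\right) 4 = \left(\left(-3 + x\right) \left(7 + x\right) + 6\right) 4 = \left(6 + \left(-3 + x\right) \left(7 + x\right)\right) 4 = 24 + 4 \left(-3 + x\right) \left(7 + x\right)$)
$w{\left(A,Z \right)} = - \frac{55}{21} + \frac{Z}{3}$ ($w{\left(A,Z \right)} = -3 + \frac{Z - - \frac{8}{7}}{3} = -3 + \frac{Z + \frac{8}{7}}{3} = -3 + \frac{\frac{8}{7} + Z}{3} = -3 + \left(\frac{8}{21} + \frac{Z}{3}\right) = - \frac{55}{21} + \frac{Z}{3}$)
$w{\left(-19,17 \right)} 384 + O{\left(22 \right)} = \left(- \frac{55}{21} + \frac{1}{3} \cdot 17\right) 384 + \left(-60 + 4 \cdot 22^{2} + 16 \cdot 22\right) = \left(- \frac{55}{21} + \frac{17}{3}\right) 384 + \left(-60 + 4 \cdot 484 + 352\right) = \frac{64}{21} \cdot 384 + \left(-60 + 1936 + 352\right) = \frac{8192}{7} + 2228 = \frac{23788}{7}$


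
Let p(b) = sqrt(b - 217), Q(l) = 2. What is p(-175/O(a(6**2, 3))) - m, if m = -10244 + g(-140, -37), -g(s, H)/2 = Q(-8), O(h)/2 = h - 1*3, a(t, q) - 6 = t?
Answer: 10248 + 7*I*sqrt(27222)/78 ≈ 10248.0 + 14.807*I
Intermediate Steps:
a(t, q) = 6 + t
O(h) = -6 + 2*h (O(h) = 2*(h - 1*3) = 2*(h - 3) = 2*(-3 + h) = -6 + 2*h)
p(b) = sqrt(-217 + b)
g(s, H) = -4 (g(s, H) = -2*2 = -4)
m = -10248 (m = -10244 - 4 = -10248)
p(-175/O(a(6**2, 3))) - m = sqrt(-217 - 175/(-6 + 2*(6 + 6**2))) - 1*(-10248) = sqrt(-217 - 175/(-6 + 2*(6 + 36))) + 10248 = sqrt(-217 - 175/(-6 + 2*42)) + 10248 = sqrt(-217 - 175/(-6 + 84)) + 10248 = sqrt(-217 - 175/78) + 10248 = sqrt(-17101/78) + 10248 = 7*I*sqrt(27222)/78 + 10248 = 10248 + 7*I*sqrt(27222)/78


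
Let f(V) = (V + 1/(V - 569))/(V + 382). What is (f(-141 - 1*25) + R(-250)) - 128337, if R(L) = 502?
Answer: -20295206611/158760 ≈ -1.2784e+5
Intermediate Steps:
f(V) = (V + 1/(-569 + V))/(382 + V)
(f(-141 - 1*25) + R(-250)) - 128337 = ((-1 - (-141 - 1*25)² + 569*(-141 - 1*25))/(217358 - (-141 - 1*25)² + 187*(-141 - 1*25)) + 502) - 128337 = ((-1 - (-141 - 25)² + 569*(-141 - 25))/(217358 - (-141 - 25)² + 187*(-141 - 25)) + 502) - 128337 = ((-1 - 1*(-166)² + 569*(-166))/(217358 - 1*(-166)² + 187*(-166)) + 502) - 128337 = ((-1 - 1*27556 - 94454)/(217358 - 1*27556 - 31042) + 502) - 128337 = ((-1 - 27556 - 94454)/(217358 - 27556 - 31042) + 502) - 128337 = (-122011/158760 + 502) - 128337 = 79575509/158760 - 128337 = -20295206611/158760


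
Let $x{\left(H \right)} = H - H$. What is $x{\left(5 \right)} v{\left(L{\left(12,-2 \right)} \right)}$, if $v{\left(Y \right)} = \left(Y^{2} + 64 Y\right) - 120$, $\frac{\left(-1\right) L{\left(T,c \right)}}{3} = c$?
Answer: $0$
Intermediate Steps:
$x{\left(H \right)} = 0$
$L{\left(T,c \right)} = - 3 c$
$v{\left(Y \right)} = -120 + Y^{2} + 64 Y$
$x{\left(5 \right)} v{\left(L{\left(12,-2 \right)} \right)} = 0 \left(-120 + \left(\left(-3\right) \left(-2\right)\right)^{2} + 64 \left(\left(-3\right) \left(-2\right)\right)\right) = 0 \left(-120 + 6^{2} + 64 \cdot 6\right) = 0 \left(-120 + 36 + 384\right) = 0 \cdot 300 = 0$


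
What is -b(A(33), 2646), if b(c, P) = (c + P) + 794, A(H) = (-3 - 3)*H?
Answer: -3242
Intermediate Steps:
A(H) = -6*H
b(c, P) = 794 + P + c (b(c, P) = (P + c) + 794 = 794 + P + c)
-b(A(33), 2646) = -(794 + 2646 - 6*33) = -(794 + 2646 - 198) = -1*3242 = -3242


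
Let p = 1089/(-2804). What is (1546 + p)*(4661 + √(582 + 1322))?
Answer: 20200284595/2804 + 4333895*√119/701 ≈ 7.2715e+6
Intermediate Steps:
p = -1089/2804 (p = 1089*(-1/2804) = -1089/2804 ≈ -0.38837)
(1546 + p)*(4661 + √(582 + 1322)) = (1546 - 1089/2804)*(4661 + √(582 + 1322)) = 4333895*(4661 + √1904)/2804 = 4333895*(4661 + 4*√119)/2804 = 20200284595/2804 + 4333895*√119/701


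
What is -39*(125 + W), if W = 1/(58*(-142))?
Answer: -40150461/8236 ≈ -4875.0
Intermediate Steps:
W = -1/8236 (W = (1/58)*(-1/142) = -1/8236 ≈ -0.00012142)
-39*(125 + W) = -39*(125 - 1/8236) = -39*1029499/8236 = -40150461/8236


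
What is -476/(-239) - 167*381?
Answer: -15206377/239 ≈ -63625.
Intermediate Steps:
-476/(-239) - 167*381 = -476*(-1/239) - 63627 = 476/239 - 63627 = -15206377/239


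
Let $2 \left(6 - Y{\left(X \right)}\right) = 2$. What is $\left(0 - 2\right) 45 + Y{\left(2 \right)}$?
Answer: $-85$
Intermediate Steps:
$Y{\left(X \right)} = 5$ ($Y{\left(X \right)} = 6 - 1 = 5$)
$\left(0 - 2\right) 45 + Y{\left(2 \right)} = \left(0 - 2\right) 45 + 5 = \left(-2\right) 45 + 5 = -90 + 5 = -85$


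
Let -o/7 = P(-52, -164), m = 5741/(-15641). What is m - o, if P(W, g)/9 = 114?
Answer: 112327921/15641 ≈ 7181.6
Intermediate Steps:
m = -5741/15641 (m = 5741*(-1/15641) = -5741/15641 ≈ -0.36705)
P(W, g) = 1026 (P(W, g) = 9*114 = 1026)
o = -7182 (o = -7*1026 = -7182)
m - o = -5741/15641 - 1*(-7182) = -5741/15641 + 7182 = 112327921/15641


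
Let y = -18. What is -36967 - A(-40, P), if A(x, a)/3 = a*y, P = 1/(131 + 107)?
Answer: -4399046/119 ≈ -36967.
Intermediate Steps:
P = 1/238 ≈ 0.0042017
A(x, a) = -54*a (A(x, a) = 3*(a*(-18)) = 3*(-18*a) = -54*a)
-36967 - A(-40, P) = -36967 - (-54)/238 = -36967 - 1*(-27/119) = -36967 + 27/119 = -4399046/119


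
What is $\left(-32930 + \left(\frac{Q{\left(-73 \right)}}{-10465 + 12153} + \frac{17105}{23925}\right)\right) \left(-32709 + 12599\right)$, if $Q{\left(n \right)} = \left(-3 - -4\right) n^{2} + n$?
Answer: $\frac{12155001365948}{18357} \approx 6.6215 \cdot 10^{8}$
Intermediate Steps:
$Q{\left(n \right)} = n + n^{2}$ ($Q{\left(n \right)} = \left(-3 + 4\right) n^{2} + n = 1 n^{2} + n = n^{2} + n = n + n^{2}$)
$\left(-32930 + \left(\frac{Q{\left(-73 \right)}}{-10465 + 12153} + \frac{17105}{23925}\right)\right) \left(-32709 + 12599\right) = \left(-32930 + \left(\frac{\left(-73\right) \left(1 - 73\right)}{-10465 + 12153} + \frac{17105}{23925}\right)\right) \left(-32709 + 12599\right) = \left(-32930 + \left(\frac{\left(-73\right) \left(-72\right)}{1688} + 17105 \cdot \frac{1}{23925}\right)\right) \left(-20110\right) = \left(-32930 + \left(5256 \cdot \frac{1}{1688} + \frac{311}{435}\right)\right) \left(-20110\right) = \left(-32930 + \left(\frac{657}{211} + \frac{311}{435}\right)\right) \left(-20110\right) = \left(-32930 + \frac{351416}{91785}\right) \left(-20110\right) = \left(- \frac{3022128634}{91785}\right) \left(-20110\right) = \frac{12155001365948}{18357}$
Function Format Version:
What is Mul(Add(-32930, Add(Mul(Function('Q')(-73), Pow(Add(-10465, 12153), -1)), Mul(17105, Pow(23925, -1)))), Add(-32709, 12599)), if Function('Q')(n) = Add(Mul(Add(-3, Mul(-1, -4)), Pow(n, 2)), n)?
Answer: Rational(12155001365948, 18357) ≈ 6.6215e+8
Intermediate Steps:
Function('Q')(n) = Add(n, Pow(n, 2)) (Function('Q')(n) = Add(Mul(Add(-3, 4), Pow(n, 2)), n) = Add(Mul(1, Pow(n, 2)), n) = Add(Pow(n, 2), n) = Add(n, Pow(n, 2)))
Mul(Add(-32930, Add(Mul(Function('Q')(-73), Pow(Add(-10465, 12153), -1)), Mul(17105, Pow(23925, -1)))), Add(-32709, 12599)) = Mul(Add(-32930, Add(Mul(Mul(-73, Add(1, -73)), Pow(Add(-10465, 12153), -1)), Mul(17105, Pow(23925, -1)))), Add(-32709, 12599)) = Mul(Add(-32930, Add(Mul(Mul(-73, -72), Pow(1688, -1)), Mul(17105, Rational(1, 23925)))), -20110) = Mul(Add(-32930, Add(Mul(5256, Rational(1, 1688)), Rational(311, 435))), -20110) = Mul(Add(-32930, Add(Rational(657, 211), Rational(311, 435))), -20110) = Mul(Add(-32930, Rational(351416, 91785)), -20110) = Mul(Rational(-3022128634, 91785), -20110) = Rational(12155001365948, 18357)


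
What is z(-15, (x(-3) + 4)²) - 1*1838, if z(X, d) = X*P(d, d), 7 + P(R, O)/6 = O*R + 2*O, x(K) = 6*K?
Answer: -3493928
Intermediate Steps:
P(R, O) = -42 + 12*O + 6*O*R (P(R, O) = -42 + 6*(O*R + 2*O) = -42 + 6*(2*O + O*R) = -42 + (12*O + 6*O*R) = -42 + 12*O + 6*O*R)
z(X, d) = X*(-42 + 6*d² + 12*d) (z(X, d) = X*(-42 + 12*d + 6*d*d) = X*(-42 + 12*d + 6*d²) = X*(-42 + 6*d² + 12*d))
z(-15, (x(-3) + 4)²) - 1*1838 = 6*(-15)*(-7 + ((6*(-3) + 4)²)² + 2*(6*(-3) + 4)²) - 1*1838 = 6*(-15)*(-7 + ((-18 + 4)²)² + 2*(-18 + 4)²) - 1838 = 6*(-15)*(-7 + ((-14)²)² + 2*(-14)²) - 1838 = 6*(-15)*(-7 + 196² + 2*196) - 1838 = 6*(-15)*(-7 + 38416 + 392) - 1838 = 6*(-15)*38801 - 1838 = -3492090 - 1838 = -3493928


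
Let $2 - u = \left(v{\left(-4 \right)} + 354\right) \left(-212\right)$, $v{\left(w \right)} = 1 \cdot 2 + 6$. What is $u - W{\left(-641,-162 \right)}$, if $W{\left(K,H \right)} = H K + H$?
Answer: $-26934$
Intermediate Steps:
$v{\left(w \right)} = 8$ ($v{\left(w \right)} = 2 + 6 = 8$)
$u = 76746$ ($u = 2 - \left(8 + 354\right) \left(-212\right) = 2 - 362 \left(-212\right) = 2 - -76744 = 2 + 76744 = 76746$)
$W{\left(K,H \right)} = H + H K$
$u - W{\left(-641,-162 \right)} = 76746 - - 162 \left(1 - 641\right) = 76746 - \left(-162\right) \left(-640\right) = 76746 - 103680 = -26934$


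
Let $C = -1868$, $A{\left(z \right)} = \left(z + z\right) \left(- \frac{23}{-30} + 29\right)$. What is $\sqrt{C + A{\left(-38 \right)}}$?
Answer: $\frac{i \sqrt{929310}}{15} \approx 64.267 i$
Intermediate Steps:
$A{\left(z \right)} = \frac{893 z}{15}$ ($A{\left(z \right)} = 2 z \left(\left(-23\right) \left(- \frac{1}{30}\right) + 29\right) = 2 z \left(\frac{23}{30} + 29\right) = 2 z \frac{893}{30} = \frac{893 z}{15}$)
$\sqrt{C + A{\left(-38 \right)}} = \sqrt{-1868 + \frac{893}{15} \left(-38\right)} = \sqrt{-1868 - \frac{33934}{15}} = \sqrt{- \frac{61954}{15}} = \frac{i \sqrt{929310}}{15}$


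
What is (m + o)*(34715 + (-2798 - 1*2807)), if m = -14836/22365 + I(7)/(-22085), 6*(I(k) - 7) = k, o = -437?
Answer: -506468767939/39753 ≈ -1.2740e+7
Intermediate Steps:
I(k) = 7 + k/6
m = -18733469/28224630 (m = -14836/22365 + (7 + (1/6)*7)/(-22085) = -14836*1/22365 + (7 + 7/6)*(-1/22085) = -14836/22365 + (49/6)*(-1/22085) = -14836/22365 - 7/18930 = -18733469/28224630 ≈ -0.66373)
(m + o)*(34715 + (-2798 - 1*2807)) = (-18733469/28224630 - 437)*(34715 + (-2798 - 1*2807)) = -12352896779*(34715 + (-2798 - 2807))/28224630 = -12352896779*(34715 - 5605)/28224630 = -12352896779/28224630*29110 = -506468767939/39753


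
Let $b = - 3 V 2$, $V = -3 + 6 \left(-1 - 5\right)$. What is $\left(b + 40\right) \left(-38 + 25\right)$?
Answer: $-3562$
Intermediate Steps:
$V = -39$ ($V = -3 + 6 \left(-1 - 5\right) = -3 + 6 \left(-6\right) = -3 - 36 = -39$)
$b = 234$ ($b = \left(-3\right) \left(-39\right) 2 = 117 \cdot 2 = 234$)
$\left(b + 40\right) \left(-38 + 25\right) = \left(234 + 40\right) \left(-38 + 25\right) = 274 \left(-13\right) = -3562$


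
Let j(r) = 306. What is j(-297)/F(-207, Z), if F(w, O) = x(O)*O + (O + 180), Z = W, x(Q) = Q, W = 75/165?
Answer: 18513/10930 ≈ 1.6938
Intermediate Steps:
W = 5/11 (W = 75*(1/165) = 5/11 ≈ 0.45455)
Z = 5/11 ≈ 0.45455
F(w, O) = 180 + O + O**2 (F(w, O) = O*O + (O + 180) = O**2 + (180 + O) = 180 + O + O**2)
j(-297)/F(-207, Z) = 306/(180 + 5/11 + (5/11)**2) = 306/(180 + 5/11 + 25/121) = 306/(21860/121) = 306*(121/21860) = 18513/10930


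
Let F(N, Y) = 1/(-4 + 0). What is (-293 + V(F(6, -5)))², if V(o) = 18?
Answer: 75625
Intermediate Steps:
F(N, Y) = -¼ (F(N, Y) = 1/(-4) = -¼)
(-293 + V(F(6, -5)))² = (-293 + 18)² = (-275)² = 75625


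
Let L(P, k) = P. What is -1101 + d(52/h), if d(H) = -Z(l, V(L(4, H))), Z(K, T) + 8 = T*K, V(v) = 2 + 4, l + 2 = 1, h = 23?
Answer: -1087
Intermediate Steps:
l = -1 (l = -2 + 1 = -1)
V(v) = 6
Z(K, T) = -8 + K*T (Z(K, T) = -8 + T*K = -8 + K*T)
d(H) = 14 (d(H) = -(-8 - 1*6) = -(-8 - 6) = -1*(-14) = 14)
-1101 + d(52/h) = -1101 + 14 = -1087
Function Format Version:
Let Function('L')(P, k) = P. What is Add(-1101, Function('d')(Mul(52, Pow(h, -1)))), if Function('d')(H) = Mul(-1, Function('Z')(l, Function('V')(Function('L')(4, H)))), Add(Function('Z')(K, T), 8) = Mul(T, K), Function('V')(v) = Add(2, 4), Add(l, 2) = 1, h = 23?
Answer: -1087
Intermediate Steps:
l = -1 (l = Add(-2, 1) = -1)
Function('V')(v) = 6
Function('Z')(K, T) = Add(-8, Mul(K, T)) (Function('Z')(K, T) = Add(-8, Mul(T, K)) = Add(-8, Mul(K, T)))
Function('d')(H) = 14 (Function('d')(H) = Mul(-1, Add(-8, Mul(-1, 6))) = Mul(-1, Add(-8, -6)) = Mul(-1, -14) = 14)
Add(-1101, Function('d')(Mul(52, Pow(h, -1)))) = Add(-1101, 14) = -1087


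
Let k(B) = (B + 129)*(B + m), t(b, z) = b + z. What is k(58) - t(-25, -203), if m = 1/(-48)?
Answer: 531365/48 ≈ 11070.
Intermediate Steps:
m = -1/48 ≈ -0.020833
k(B) = (129 + B)*(-1/48 + B) (k(B) = (B + 129)*(B - 1/48) = (129 + B)*(-1/48 + B))
k(58) - t(-25, -203) = (-43/16 + 58**2 + (6191/48)*58) - (-25 - 203) = (-43/16 + 3364 + 179539/24) - 1*(-228) = 520421/48 + 228 = 531365/48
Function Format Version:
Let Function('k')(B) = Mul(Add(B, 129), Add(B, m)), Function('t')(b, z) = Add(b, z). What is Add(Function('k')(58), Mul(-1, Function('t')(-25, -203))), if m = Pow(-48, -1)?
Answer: Rational(531365, 48) ≈ 11070.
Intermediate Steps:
m = Rational(-1, 48) ≈ -0.020833
Function('k')(B) = Mul(Add(129, B), Add(Rational(-1, 48), B)) (Function('k')(B) = Mul(Add(B, 129), Add(B, Rational(-1, 48))) = Mul(Add(129, B), Add(Rational(-1, 48), B)))
Add(Function('k')(58), Mul(-1, Function('t')(-25, -203))) = Add(Add(Rational(-43, 16), Pow(58, 2), Mul(Rational(6191, 48), 58)), Mul(-1, Add(-25, -203))) = Add(Add(Rational(-43, 16), 3364, Rational(179539, 24)), Mul(-1, -228)) = Add(Rational(520421, 48), 228) = Rational(531365, 48)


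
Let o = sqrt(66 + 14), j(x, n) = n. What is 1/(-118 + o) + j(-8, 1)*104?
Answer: 719829/6922 - sqrt(5)/3461 ≈ 103.99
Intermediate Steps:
o = 4*sqrt(5) (o = sqrt(80) = 4*sqrt(5) ≈ 8.9443)
1/(-118 + o) + j(-8, 1)*104 = 1/(-118 + 4*sqrt(5)) + 1*104 = 1/(-118 + 4*sqrt(5)) + 104 = 104 + 1/(-118 + 4*sqrt(5))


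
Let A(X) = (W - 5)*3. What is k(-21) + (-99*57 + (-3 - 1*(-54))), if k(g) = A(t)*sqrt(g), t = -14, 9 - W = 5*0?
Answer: -5592 + 12*I*sqrt(21) ≈ -5592.0 + 54.991*I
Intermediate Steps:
W = 9 (W = 9 - 5*0 = 9 - 1*0 = 9 + 0 = 9)
A(X) = 12 (A(X) = (9 - 5)*3 = 4*3 = 12)
k(g) = 12*sqrt(g)
k(-21) + (-99*57 + (-3 - 1*(-54))) = 12*sqrt(-21) + (-99*57 + (-3 - 1*(-54))) = 12*(I*sqrt(21)) + (-5643 + (-3 + 54)) = 12*I*sqrt(21) + (-5643 + 51) = 12*I*sqrt(21) - 5592 = -5592 + 12*I*sqrt(21)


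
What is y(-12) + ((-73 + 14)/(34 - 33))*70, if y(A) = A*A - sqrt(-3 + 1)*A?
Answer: -3986 + 12*I*sqrt(2) ≈ -3986.0 + 16.971*I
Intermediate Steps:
y(A) = A**2 - I*A*sqrt(2) (y(A) = A**2 - sqrt(-2)*A = A**2 - I*sqrt(2)*A = A**2 - I*A*sqrt(2))
y(-12) + ((-73 + 14)/(34 - 33))*70 = -12*(-12 - I*sqrt(2)) + ((-73 + 14)/(34 - 33))*70 = (144 + 12*I*sqrt(2)) - 59/1*70 = (144 + 12*I*sqrt(2)) - 59*1*70 = (144 + 12*I*sqrt(2)) - 59*70 = (144 + 12*I*sqrt(2)) - 4130 = -3986 + 12*I*sqrt(2)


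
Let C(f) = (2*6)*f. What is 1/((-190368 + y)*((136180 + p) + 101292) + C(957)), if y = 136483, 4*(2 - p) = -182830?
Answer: -2/30518447287 ≈ -6.5534e-11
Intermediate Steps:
p = 91419/2 (p = 2 - ¼*(-182830) = 2 + 91415/2 = 91419/2 ≈ 45710.)
C(f) = 12*f
1/((-190368 + y)*((136180 + p) + 101292) + C(957)) = 1/((-190368 + 136483)*((136180 + 91419/2) + 101292) + 12*957) = 1/(-53885*(363779/2 + 101292) + 11484) = 1/(-53885*566363/2 + 11484) = 1/(-30518470255/2 + 11484) = 1/(-30518447287/2) = -2/30518447287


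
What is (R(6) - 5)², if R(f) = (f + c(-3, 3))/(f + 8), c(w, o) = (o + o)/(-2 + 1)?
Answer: 25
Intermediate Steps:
c(w, o) = -2*o (c(w, o) = (2*o)/(-1) = (2*o)*(-1) = -2*o)
R(f) = (-6 + f)/(8 + f) (R(f) = (f - 2*3)/(f + 8) = (f - 6)/(8 + f) = (-6 + f)/(8 + f))
(R(6) - 5)² = ((-6 + 6)/(8 + 6) - 5)² = (0/14 - 5)² = ((1/14)*0 - 5)² = (0 - 5)² = (-5)² = 25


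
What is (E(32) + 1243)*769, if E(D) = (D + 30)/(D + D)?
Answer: 30611583/32 ≈ 9.5661e+5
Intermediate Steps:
E(D) = (30 + D)/(2*D) (E(D) = (30 + D)/((2*D)) = (30 + D)*(1/(2*D)) = (30 + D)/(2*D))
(E(32) + 1243)*769 = ((1/2)*(30 + 32)/32 + 1243)*769 = ((1/2)*(1/32)*62 + 1243)*769 = (31/32 + 1243)*769 = (39807/32)*769 = 30611583/32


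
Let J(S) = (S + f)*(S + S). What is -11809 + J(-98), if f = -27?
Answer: 12691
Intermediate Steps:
J(S) = 2*S*(-27 + S) (J(S) = (S - 27)*(S + S) = (-27 + S)*(2*S) = 2*S*(-27 + S))
-11809 + J(-98) = -11809 + 2*(-98)*(-27 - 98) = -11809 + 2*(-98)*(-125) = -11809 + 24500 = 12691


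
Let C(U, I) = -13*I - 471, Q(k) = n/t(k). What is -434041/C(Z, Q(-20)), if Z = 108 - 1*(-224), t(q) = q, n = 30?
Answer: 868082/903 ≈ 961.33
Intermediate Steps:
Q(k) = 30/k
Z = 332 (Z = 108 + 224 = 332)
C(U, I) = -471 - 13*I
-434041/C(Z, Q(-20)) = -434041/(-471 - 390/(-20)) = -434041/(-471 - 390*(-1)/20) = -434041/(-471 - 13*(-3/2)) = -434041/(-471 + 39/2) = -434041/(-903/2) = -434041*(-2/903) = 868082/903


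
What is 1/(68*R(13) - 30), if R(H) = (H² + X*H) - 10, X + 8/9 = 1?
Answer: 9/97922 ≈ 9.1910e-5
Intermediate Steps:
X = ⅑ (X = -8/9 + 1 = ⅑ ≈ 0.11111)
R(H) = -10 + H² + H/9 (R(H) = (H² + H/9) - 10 = -10 + H² + H/9)
1/(68*R(13) - 30) = 1/(68*(-10 + 13² + (⅑)*13) - 30) = 1/(68*(-10 + 169 + 13/9) - 30) = 1/(68*(1444/9) - 30) = 1/(98192/9 - 30) = 1/(97922/9) = 9/97922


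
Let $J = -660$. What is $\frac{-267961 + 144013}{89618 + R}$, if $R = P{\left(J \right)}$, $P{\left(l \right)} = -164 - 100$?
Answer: $- \frac{61974}{44677} \approx -1.3872$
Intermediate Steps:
$P{\left(l \right)} = -264$ ($P{\left(l \right)} = -164 - 100 = -264$)
$R = -264$
$\frac{-267961 + 144013}{89618 + R} = \frac{-267961 + 144013}{89618 - 264} = - \frac{123948}{89354} = \left(-123948\right) \frac{1}{89354} = - \frac{61974}{44677}$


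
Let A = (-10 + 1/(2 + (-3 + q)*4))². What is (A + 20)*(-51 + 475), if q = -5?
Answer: 11511706/225 ≈ 51163.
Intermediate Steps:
A = 90601/900 (A = (-10 + 1/(2 + (-3 - 5)*4))² = (-10 + 1/(2 - 8*4))² = (-10 + 1/(2 - 32))² = (-10 + 1/(-30))² = (-10 - 1/30)² = (-301/30)² = 90601/900 ≈ 100.67)
(A + 20)*(-51 + 475) = (90601/900 + 20)*(-51 + 475) = (108601/900)*424 = 11511706/225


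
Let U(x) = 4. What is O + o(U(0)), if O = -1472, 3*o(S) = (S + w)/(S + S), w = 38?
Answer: -5881/4 ≈ -1470.3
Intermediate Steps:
o(S) = (38 + S)/(6*S) (o(S) = ((S + 38)/(S + S))/3 = ((38 + S)/((2*S)))/3 = ((38 + S)*(1/(2*S)))/3 = ((38 + S)/(2*S))/3 = (38 + S)/(6*S))
O + o(U(0)) = -1472 + (1/6)*(38 + 4)/4 = -1472 + (1/6)*(1/4)*42 = -1472 + 7/4 = -5881/4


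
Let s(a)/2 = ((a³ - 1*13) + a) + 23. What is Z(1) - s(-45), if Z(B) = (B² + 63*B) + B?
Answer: 182385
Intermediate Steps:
Z(B) = B² + 64*B
s(a) = 20 + 2*a + 2*a³ (s(a) = 2*(((a³ - 1*13) + a) + 23) = 2*(((a³ - 13) + a) + 23) = 2*(((-13 + a³) + a) + 23) = 2*((-13 + a + a³) + 23) = 2*(10 + a + a³) = 20 + 2*a + 2*a³)
Z(1) - s(-45) = 1*(64 + 1) - (20 + 2*(-45) + 2*(-45)³) = 1*65 - (20 - 90 + 2*(-91125)) = 65 - (20 - 90 - 182250) = 65 - 1*(-182320) = 65 + 182320 = 182385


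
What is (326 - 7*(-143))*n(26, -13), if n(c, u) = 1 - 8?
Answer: -9289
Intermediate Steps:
n(c, u) = -7
(326 - 7*(-143))*n(26, -13) = (326 - 7*(-143))*(-7) = (326 + 1001)*(-7) = 1327*(-7) = -9289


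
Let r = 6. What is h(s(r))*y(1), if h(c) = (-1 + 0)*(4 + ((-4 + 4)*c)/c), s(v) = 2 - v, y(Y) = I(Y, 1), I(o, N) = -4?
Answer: 16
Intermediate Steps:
y(Y) = -4
h(c) = -4 (h(c) = -(4 + (0*c)/c) = -(4 + 0/c) = -(4 + 0) = -1*4 = -4)
h(s(r))*y(1) = -4*(-4) = 16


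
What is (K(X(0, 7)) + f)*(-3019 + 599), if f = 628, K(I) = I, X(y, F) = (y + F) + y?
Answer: -1536700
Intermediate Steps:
X(y, F) = F + 2*y (X(y, F) = (F + y) + y = F + 2*y)
(K(X(0, 7)) + f)*(-3019 + 599) = ((7 + 2*0) + 628)*(-3019 + 599) = ((7 + 0) + 628)*(-2420) = (7 + 628)*(-2420) = 635*(-2420) = -1536700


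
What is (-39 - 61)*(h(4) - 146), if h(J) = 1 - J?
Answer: 14900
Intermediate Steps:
(-39 - 61)*(h(4) - 146) = (-39 - 61)*((1 - 1*4) - 146) = -100*((1 - 4) - 146) = -100*(-3 - 146) = -100*(-149) = 14900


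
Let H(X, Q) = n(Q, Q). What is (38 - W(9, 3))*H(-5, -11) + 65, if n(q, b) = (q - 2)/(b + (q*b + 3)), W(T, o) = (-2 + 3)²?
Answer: 6864/113 ≈ 60.743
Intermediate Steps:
W(T, o) = 1 (W(T, o) = 1² = 1)
n(q, b) = (-2 + q)/(3 + b + b*q) (n(q, b) = (-2 + q)/(b + (b*q + 3)) = (-2 + q)/(b + (3 + b*q)) = (-2 + q)/(3 + b + b*q))
H(X, Q) = (-2 + Q)/(3 + Q + Q²) (H(X, Q) = (-2 + Q)/(3 + Q + Q*Q) = (-2 + Q)/(3 + Q + Q²))
(38 - W(9, 3))*H(-5, -11) + 65 = (38 - 1*1)*((-2 - 11)/(3 - 11 + (-11)²)) + 65 = (38 - 1)*(-13/(3 - 11 + 121)) + 65 = 37*(-13/113) + 65 = -481/113 + 65 = 6864/113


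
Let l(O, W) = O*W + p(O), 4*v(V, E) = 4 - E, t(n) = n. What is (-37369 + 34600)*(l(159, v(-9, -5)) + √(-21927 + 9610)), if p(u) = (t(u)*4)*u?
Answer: -1124011863/4 - 2769*I*√12317 ≈ -2.81e+8 - 3.0731e+5*I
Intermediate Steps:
v(V, E) = 1 - E/4 (v(V, E) = (4 - E)/4 = 1 - E/4)
p(u) = 4*u² (p(u) = (u*4)*u = (4*u)*u = 4*u²)
l(O, W) = 4*O² + O*W (l(O, W) = O*W + 4*O² = 4*O² + O*W)
(-37369 + 34600)*(l(159, v(-9, -5)) + √(-21927 + 9610)) = (-37369 + 34600)*(159*((1 - ¼*(-5)) + 4*159) + √(-21927 + 9610)) = -2769*(159*((1 + 5/4) + 636) + √(-12317)) = -2769*(159*(9/4 + 636) + I*√12317) = -2769*(159*(2553/4) + I*√12317) = -2769*(405927/4 + I*√12317) = -1124011863/4 - 2769*I*√12317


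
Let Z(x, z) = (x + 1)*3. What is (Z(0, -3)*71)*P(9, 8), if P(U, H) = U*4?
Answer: 7668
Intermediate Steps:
P(U, H) = 4*U
Z(x, z) = 3 + 3*x (Z(x, z) = (1 + x)*3 = 3 + 3*x)
(Z(0, -3)*71)*P(9, 8) = ((3 + 3*0)*71)*(4*9) = ((3 + 0)*71)*36 = (3*71)*36 = 213*36 = 7668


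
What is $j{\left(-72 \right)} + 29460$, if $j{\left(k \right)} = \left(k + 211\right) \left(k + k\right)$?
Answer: $9444$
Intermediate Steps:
$j{\left(k \right)} = 2 k \left(211 + k\right)$ ($j{\left(k \right)} = \left(211 + k\right) 2 k = 2 k \left(211 + k\right)$)
$j{\left(-72 \right)} + 29460 = 2 \left(-72\right) \left(211 - 72\right) + 29460 = 2 \left(-72\right) 139 + 29460 = -20016 + 29460 = 9444$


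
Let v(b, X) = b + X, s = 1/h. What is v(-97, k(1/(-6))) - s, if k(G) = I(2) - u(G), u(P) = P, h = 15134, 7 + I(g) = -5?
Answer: -2470627/22701 ≈ -108.83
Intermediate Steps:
I(g) = -12 (I(g) = -7 - 5 = -12)
k(G) = -12 - G
s = 1/15134 ≈ 6.6076e-5
v(b, X) = X + b
v(-97, k(1/(-6))) - s = ((-12 - 1/(-6)) - 97) - 1*1/15134 = ((-12 - 1*(-1/6)) - 97) - 1/15134 = ((-12 + 1/6) - 97) - 1/15134 = (-71/6 - 97) - 1/15134 = -653/6 - 1/15134 = -2470627/22701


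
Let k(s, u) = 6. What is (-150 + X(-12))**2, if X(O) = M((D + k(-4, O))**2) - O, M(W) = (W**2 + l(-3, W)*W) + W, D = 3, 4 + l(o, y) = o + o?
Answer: 32421636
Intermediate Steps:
l(o, y) = -4 + 2*o (l(o, y) = -4 + (o + o) = -4 + 2*o)
M(W) = W**2 - 9*W (M(W) = (W**2 + (-4 + 2*(-3))*W) + W = (W**2 + (-4 - 6)*W) + W = (W**2 - 10*W) + W = W**2 - 9*W)
X(O) = 5832 - O (X(O) = (3 + 6)**2*(-9 + (3 + 6)**2) - O = 9**2*(-9 + 9**2) - O = 81*(-9 + 81) - O = 81*72 - O = 5832 - O)
(-150 + X(-12))**2 = (-150 + (5832 - 1*(-12)))**2 = (-150 + (5832 + 12))**2 = (-150 + 5844)**2 = 5694**2 = 32421636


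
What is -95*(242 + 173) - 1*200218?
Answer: -239643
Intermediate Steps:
-95*(242 + 173) - 1*200218 = -95*415 - 200218 = -39425 - 200218 = -239643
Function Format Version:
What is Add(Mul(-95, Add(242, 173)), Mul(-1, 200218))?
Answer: -239643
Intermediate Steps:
Add(Mul(-95, Add(242, 173)), Mul(-1, 200218)) = Add(Mul(-95, 415), -200218) = Add(-39425, -200218) = -239643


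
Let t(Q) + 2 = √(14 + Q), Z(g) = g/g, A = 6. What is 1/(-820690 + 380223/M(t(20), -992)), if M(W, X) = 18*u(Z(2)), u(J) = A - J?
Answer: -10/8164653 ≈ -1.2248e-6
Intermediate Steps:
Z(g) = 1
t(Q) = -2 + √(14 + Q)
u(J) = 6 - J
M(W, X) = 90 (M(W, X) = 18*(6 - 1*1) = 18*(6 - 1) = 18*5 = 90)
1/(-820690 + 380223/M(t(20), -992)) = 1/(-820690 + 380223/90) = 1/(-820690 + 380223*(1/90)) = 1/(-820690 + 42247/10) = 1/(-8164653/10) = -10/8164653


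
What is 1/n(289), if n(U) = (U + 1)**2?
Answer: 1/84100 ≈ 1.1891e-5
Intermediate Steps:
n(U) = (1 + U)**2
1/n(289) = 1/((1 + 289)**2) = 1/(290**2) = 1/84100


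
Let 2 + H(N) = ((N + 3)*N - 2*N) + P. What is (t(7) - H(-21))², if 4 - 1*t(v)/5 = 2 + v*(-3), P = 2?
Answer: 93025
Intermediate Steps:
t(v) = 10 + 15*v (t(v) = 20 - 5*(2 + v*(-3)) = 20 - 5*(2 - 3*v) = 20 + (-10 + 15*v) = 10 + 15*v)
H(N) = -2*N + N*(3 + N) (H(N) = -2 + (((N + 3)*N - 2*N) + 2) = -2 + (((3 + N)*N - 2*N) + 2) = -2 + ((N*(3 + N) - 2*N) + 2) = -2 + ((-2*N + N*(3 + N)) + 2) = -2 + (2 - 2*N + N*(3 + N)) = -2*N + N*(3 + N))
(t(7) - H(-21))² = ((10 + 15*7) - (-21)*(1 - 21))² = ((10 + 105) - (-21)*(-20))² = (115 - 1*420)² = (115 - 420)² = (-305)² = 93025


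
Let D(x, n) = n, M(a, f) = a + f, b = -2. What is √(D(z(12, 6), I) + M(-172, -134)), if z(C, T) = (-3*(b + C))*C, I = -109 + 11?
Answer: 2*I*√101 ≈ 20.1*I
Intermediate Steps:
I = -98
z(C, T) = C*(6 - 3*C) (z(C, T) = (-3*(-2 + C))*C = (6 - 3*C)*C = C*(6 - 3*C))
√(D(z(12, 6), I) + M(-172, -134)) = √(-98 + (-172 - 134)) = √(-98 - 306) = √(-404) = 2*I*√101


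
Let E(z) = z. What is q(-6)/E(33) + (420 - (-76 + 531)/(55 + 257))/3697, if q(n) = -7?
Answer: -32179/325336 ≈ -0.098910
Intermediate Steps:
q(-6)/E(33) + (420 - (-76 + 531)/(55 + 257))/3697 = -7/33 + (420 - (-76 + 531)/(55 + 257))/3697 = -7*1/33 + (420 - 455/312)*(1/3697) = -7/33 + (420 - 455/312)*(1/3697) = -7/33 + (420 - 1*35/24)*(1/3697) = -7/33 + (420 - 35/24)*(1/3697) = -7/33 + (10045/24)*(1/3697) = -7/33 + 10045/88728 = -32179/325336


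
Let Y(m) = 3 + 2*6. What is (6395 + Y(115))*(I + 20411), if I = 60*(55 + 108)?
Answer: 193524310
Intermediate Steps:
Y(m) = 15 (Y(m) = 3 + 12 = 15)
I = 9780 (I = 60*163 = 9780)
(6395 + Y(115))*(I + 20411) = (6395 + 15)*(9780 + 20411) = 6410*30191 = 193524310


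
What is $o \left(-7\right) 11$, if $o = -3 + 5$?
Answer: $-154$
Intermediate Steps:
$o = 2$
$o \left(-7\right) 11 = 2 \left(-7\right) 11 = \left(-14\right) 11 = -154$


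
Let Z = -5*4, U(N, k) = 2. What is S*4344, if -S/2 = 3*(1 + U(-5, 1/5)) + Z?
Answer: 95568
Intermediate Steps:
Z = -20
S = 22 (S = -2*(3*(1 + 2) - 20) = -2*(3*3 - 20) = -2*(9 - 20) = -2*(-11) = 22)
S*4344 = 22*4344 = 95568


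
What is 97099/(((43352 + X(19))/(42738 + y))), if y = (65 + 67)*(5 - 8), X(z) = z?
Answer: 1370455286/14457 ≈ 94795.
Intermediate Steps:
y = -396 (y = 132*(-3) = -396)
97099/(((43352 + X(19))/(42738 + y))) = 97099/(((43352 + 19)/(42738 - 396))) = 97099/((43371/42342)) = 97099/((43371*(1/42342))) = 97099/(14457/14114) = 97099*(14114/14457) = 1370455286/14457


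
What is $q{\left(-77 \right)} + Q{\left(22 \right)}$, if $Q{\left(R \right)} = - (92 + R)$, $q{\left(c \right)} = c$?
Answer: $-191$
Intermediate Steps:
$Q{\left(R \right)} = -92 - R$
$q{\left(-77 \right)} + Q{\left(22 \right)} = -77 - 114 = -191$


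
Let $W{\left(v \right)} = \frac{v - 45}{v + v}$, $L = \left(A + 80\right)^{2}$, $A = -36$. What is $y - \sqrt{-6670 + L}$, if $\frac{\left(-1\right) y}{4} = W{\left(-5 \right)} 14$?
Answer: $-280 - 3 i \sqrt{526} \approx -280.0 - 68.804 i$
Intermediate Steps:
$L = 1936$ ($L = \left(-36 + 80\right)^{2} = 44^{2} = 1936$)
$W{\left(v \right)} = \frac{-45 + v}{2 v}$
$y = -280$ ($y = - 4 \frac{-45 - 5}{2 \left(-5\right)} 14 = - 4 \cdot \frac{1}{2} \left(- \frac{1}{5}\right) \left(-50\right) 14 = - 4 \cdot 5 \cdot 14 = \left(-4\right) 70 = -280$)
$y - \sqrt{-6670 + L} = -280 - \sqrt{-6670 + 1936} = -280 - \sqrt{-4734} = -280 - 3 i \sqrt{526}$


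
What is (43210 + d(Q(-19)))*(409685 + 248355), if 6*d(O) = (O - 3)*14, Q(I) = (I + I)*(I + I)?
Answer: 91939374680/3 ≈ 3.0646e+10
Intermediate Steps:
Q(I) = 4*I**2 (Q(I) = (2*I)*(2*I) = 4*I**2)
d(O) = -7 + 7*O/3 (d(O) = ((O - 3)*14)/6 = ((-3 + O)*14)/6 = (-42 + 14*O)/6 = -7 + 7*O/3)
(43210 + d(Q(-19)))*(409685 + 248355) = (43210 + (-7 + 7*(4*(-19)**2)/3))*(409685 + 248355) = (43210 + (-7 + 7*(4*361)/3))*658040 = (43210 + (-7 + (7/3)*1444))*658040 = (43210 + (-7 + 10108/3))*658040 = (43210 + 10087/3)*658040 = (139717/3)*658040 = 91939374680/3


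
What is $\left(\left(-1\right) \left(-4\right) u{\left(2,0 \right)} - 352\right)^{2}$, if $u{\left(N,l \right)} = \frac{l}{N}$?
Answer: $123904$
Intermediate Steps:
$\left(\left(-1\right) \left(-4\right) u{\left(2,0 \right)} - 352\right)^{2} = \left(\left(-1\right) \left(-4\right) \frac{0}{2} - 352\right)^{2} = \left(4 \cdot 0 \cdot \frac{1}{2} - 352\right)^{2} = \left(4 \cdot 0 - 352\right)^{2} = \left(0 - 352\right)^{2} = \left(-352\right)^{2} = 123904$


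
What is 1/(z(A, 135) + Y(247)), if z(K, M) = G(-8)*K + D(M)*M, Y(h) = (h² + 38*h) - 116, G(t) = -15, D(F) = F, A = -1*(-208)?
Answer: 1/85384 ≈ 1.1712e-5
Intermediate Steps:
A = 208
Y(h) = -116 + h² + 38*h
z(K, M) = M² - 15*K (z(K, M) = -15*K + M*M = -15*K + M² = M² - 15*K)
1/(z(A, 135) + Y(247)) = 1/((135² - 15*208) + (-116 + 247² + 38*247)) = 1/((18225 - 3120) + (-116 + 61009 + 9386)) = 1/(15105 + 70279) = 1/85384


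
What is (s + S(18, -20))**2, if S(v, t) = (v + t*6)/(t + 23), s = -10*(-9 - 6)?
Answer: 13456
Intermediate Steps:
s = 150 (s = -10*(-15) = 150)
S(v, t) = (v + 6*t)/(23 + t)
(s + S(18, -20))**2 = (150 + (18 + 6*(-20))/(23 - 20))**2 = (150 + (18 - 120)/3)**2 = (150 + (1/3)*(-102))**2 = (150 - 34)**2 = 116**2 = 13456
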